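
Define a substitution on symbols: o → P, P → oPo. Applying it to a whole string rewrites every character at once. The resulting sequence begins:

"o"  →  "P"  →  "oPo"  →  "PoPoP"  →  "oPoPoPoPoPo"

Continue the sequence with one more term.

Expanding oPoPoPoPoPo: o→P, P→oPo, o→P, P→oPo, o→P, P→oPo, o→P, P→oPo, o→P, P→oPo, o→P. Concatenated: P oPo P oPo P oPo P oPo P oPo P.

PoPoPoPoPoPoPoPoPoPoP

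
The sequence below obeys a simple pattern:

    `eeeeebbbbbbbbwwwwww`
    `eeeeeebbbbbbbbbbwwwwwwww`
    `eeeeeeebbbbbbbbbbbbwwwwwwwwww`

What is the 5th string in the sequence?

eeeeeeeeebbbbbbbbbbbbbbbbwwwwwwwwwwwwww

The n-th term is n+2 e's then 2n+2 b's then 2n w's, where the shown terms are n = 3, 4, 5.
At n = 7 the blocks have lengths 9, 16, 14.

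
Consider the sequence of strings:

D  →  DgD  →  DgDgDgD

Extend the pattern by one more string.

Each string is two copies of the previous one joined by 'g'.
So the next term is two copies of DgDgDgD with 'g' between the halves.

DgDgDgDgDgDgDgD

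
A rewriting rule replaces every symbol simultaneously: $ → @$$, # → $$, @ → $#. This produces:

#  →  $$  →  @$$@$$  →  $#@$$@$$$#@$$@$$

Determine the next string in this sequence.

φ($#@$$@$$$#@$$@$$) expands symbol-by-symbol to @$$ $$ $# @$$ @$$ $# @$$ @$$ @$$ $$ $# @$$ @$$ $# @$$ @$$; joining the 16 pieces gives the next term.

@$$$$$#@$$@$$$#@$$@$$@$$$$$#@$$@$$$#@$$@$$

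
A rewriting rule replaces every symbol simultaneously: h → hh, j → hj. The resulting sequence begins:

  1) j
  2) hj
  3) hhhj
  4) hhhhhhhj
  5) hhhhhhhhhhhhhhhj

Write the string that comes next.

hhhhhhhhhhhhhhhhhhhhhhhhhhhhhhhj

Applying the rule to each of the 16 symbols of hhhhhhhhhhhhhhhj gives the pieces hh hh hh hh hh hh hh hh hh hh hh hh hh hh hh hj, which concatenate to the answer.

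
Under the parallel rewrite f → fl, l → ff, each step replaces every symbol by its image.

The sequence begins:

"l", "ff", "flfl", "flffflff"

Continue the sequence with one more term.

Rewriting each symbol of flffflff: f→fl, l→ff, f→fl, f→fl, f→fl, l→ff, f→fl, f→fl, which concatenates to fl ff fl fl fl ff fl fl.

flffflflflffflfl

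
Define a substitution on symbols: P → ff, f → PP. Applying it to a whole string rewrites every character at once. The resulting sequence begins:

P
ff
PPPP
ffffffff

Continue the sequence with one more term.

PPPPPPPPPPPPPPPP

Rewriting each symbol of ffffffff: f→PP, f→PP, f→PP, f→PP, f→PP, f→PP, f→PP, f→PP, which concatenates to PP PP PP PP PP PP PP PP.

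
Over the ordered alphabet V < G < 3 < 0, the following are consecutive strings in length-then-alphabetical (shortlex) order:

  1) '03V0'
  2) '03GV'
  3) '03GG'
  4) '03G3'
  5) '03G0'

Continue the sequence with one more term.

The successor of 03G0 increments the rightmost position that isn't already 0 and resets every position after it to V.

033V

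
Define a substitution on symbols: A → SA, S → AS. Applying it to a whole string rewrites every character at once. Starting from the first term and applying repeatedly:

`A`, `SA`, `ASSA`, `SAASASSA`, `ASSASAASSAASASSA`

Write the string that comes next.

SAASASSAASSASAASASSASAASSAASASSA

Replace each of the 16 characters of ASSASAASSAASASSA in place — SA AS AS SA AS SA SA AS AS SA SA AS SA AS AS SA — and concatenate.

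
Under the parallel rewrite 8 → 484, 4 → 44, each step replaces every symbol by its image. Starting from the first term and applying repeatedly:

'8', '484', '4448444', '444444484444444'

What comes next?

4444444444444448444444444444444

Replace each of the 15 characters of 444444484444444 in place — 44 44 44 44 44 44 44 484 44 44 44 44 44 44 44 — and concatenate.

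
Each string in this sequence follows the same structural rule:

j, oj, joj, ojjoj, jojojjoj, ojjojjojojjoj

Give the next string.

jojojjojojjojjojojjoj

This is a Fibonacci-style word recurrence s(k) = s(k−2)·s(k−1): e.g. j·oj = joj.
So term 7 is jojojjoj·ojjojjojojjoj.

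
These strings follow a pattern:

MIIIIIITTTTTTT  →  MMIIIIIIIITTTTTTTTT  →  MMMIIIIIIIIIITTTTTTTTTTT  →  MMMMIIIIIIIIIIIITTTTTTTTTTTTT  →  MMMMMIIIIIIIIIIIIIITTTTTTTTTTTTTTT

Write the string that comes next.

MMMMMMIIIIIIIIIIIIIIIITTTTTTTTTTTTTTTTT

The n-th term is n-1 M's then 2n+2 I's then 2n+3 T's, where the shown terms are n = 2, 3, 4, 5, 6.
For the next term, n = 7, so the run lengths are 6, 16, 17.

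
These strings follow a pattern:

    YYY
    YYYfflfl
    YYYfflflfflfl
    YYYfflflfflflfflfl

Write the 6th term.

YYYfflflfflflfflflfflflfflfl

Each term is the previous one with fflfl appended.
From YYYfflflfflflfflfl, 2 further steps: YYYfflflfflflfflfl → YYYfflflfflflfflflfflfl → (answer).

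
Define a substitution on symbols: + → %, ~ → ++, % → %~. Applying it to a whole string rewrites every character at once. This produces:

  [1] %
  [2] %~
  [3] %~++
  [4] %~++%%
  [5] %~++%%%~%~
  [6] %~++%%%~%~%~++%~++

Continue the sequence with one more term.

Rewriting the 18 symbols of %~++%%%~%~%~++%~++ one by one yields %~ ++ % % %~ %~ %~ ++ %~ ++ %~ ++ % % %~ ++ % %; concatenated:

%~++%%%~%~%~++%~++%~++%%%~++%%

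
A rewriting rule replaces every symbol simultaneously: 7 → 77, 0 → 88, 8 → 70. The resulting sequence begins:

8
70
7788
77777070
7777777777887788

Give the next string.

Rewriting the 16 symbols of 7777777777887788 one by one yields 77 77 77 77 77 77 77 77 77 77 70 70 77 77 70 70; concatenated:

77777777777777777777707077777070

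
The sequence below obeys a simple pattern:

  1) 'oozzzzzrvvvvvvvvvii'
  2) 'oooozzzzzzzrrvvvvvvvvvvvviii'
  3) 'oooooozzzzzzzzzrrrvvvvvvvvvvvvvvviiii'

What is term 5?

oooooooooozzzzzzzzzzzzzrrrrrvvvvvvvvvvvvvvvvvvvvviiiiii

Each string has the form o^{2n-2} z^{2n+1} r^{n-1} v^{3n+3} i^{n}, where the shown terms are n = 2, 3, 4.
At n = 6 the blocks have lengths 10, 13, 5, 21, 6.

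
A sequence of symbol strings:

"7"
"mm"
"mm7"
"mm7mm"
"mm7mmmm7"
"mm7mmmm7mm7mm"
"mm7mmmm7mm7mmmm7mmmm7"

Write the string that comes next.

mm7mmmm7mm7mmmm7mmmm7mm7mmmm7mm7mm

From term 3 onward, concatenate the last term with the second-to-last: mm·7 = mm7, mm7·mm = mm7mm, …
Continuing: mm7mmmm7mm7mmmm7mmmm7 · mm7mmmm7mm7mm gives term 8.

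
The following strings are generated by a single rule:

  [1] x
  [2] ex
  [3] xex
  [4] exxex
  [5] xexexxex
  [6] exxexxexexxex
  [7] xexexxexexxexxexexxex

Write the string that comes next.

exxexxexexxexxexexxexexxexxexexxex

Each term (from the third on) is the two preceding terms concatenated in order: term 3 = x·ex = xex.
Continuing: exxexxexexxex · xexexxexexxexxexexxex gives term 8.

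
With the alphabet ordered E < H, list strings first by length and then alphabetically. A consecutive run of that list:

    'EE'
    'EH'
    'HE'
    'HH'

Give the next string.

HH is the last string of length 2, so the next is the first of length 3: E repeated 3 times.

EEE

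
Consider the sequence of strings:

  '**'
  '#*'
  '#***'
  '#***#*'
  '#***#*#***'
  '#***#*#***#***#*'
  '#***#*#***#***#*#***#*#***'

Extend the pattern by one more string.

#***#*#***#***#*#***#*#***#***#*#***#***#*

Each term (from the third on) is the previous term followed by the one before it: term 3 = #*·** = #***.
Continuing: #***#*#***#***#*#***#*#*** · #***#*#***#***#* gives term 8.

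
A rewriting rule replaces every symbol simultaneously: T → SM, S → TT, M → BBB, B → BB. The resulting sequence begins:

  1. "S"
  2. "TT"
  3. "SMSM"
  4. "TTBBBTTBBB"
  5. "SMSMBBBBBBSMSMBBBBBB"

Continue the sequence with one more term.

Replace each of the 20 characters of SMSMBBBBBBSMSMBBBBBB in place — TT BBB TT BBB BB BB BB BB BB BB TT BBB TT BBB BB BB BB BB BB BB — and concatenate.

TTBBBTTBBBBBBBBBBBBBBBTTBBBTTBBBBBBBBBBBBBBB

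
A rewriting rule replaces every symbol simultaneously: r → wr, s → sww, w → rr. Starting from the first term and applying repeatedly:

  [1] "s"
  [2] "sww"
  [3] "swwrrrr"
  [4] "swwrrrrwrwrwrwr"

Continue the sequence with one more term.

swwrrrrwrwrwrwrrrwrrrwrrrwrrrwr

φ(swwrrrrwrwrwrwr) expands symbol-by-symbol to sww rr rr wr wr wr wr rr wr rr wr rr wr rr wr; joining the 15 pieces gives the next term.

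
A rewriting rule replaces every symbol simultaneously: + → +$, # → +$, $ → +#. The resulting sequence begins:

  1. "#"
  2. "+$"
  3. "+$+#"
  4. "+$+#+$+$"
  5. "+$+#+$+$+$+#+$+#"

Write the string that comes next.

Rewriting the 16 symbols of +$+#+$+$+$+#+$+# one by one yields +$ +# +$ +$ +$ +# +$ +# +$ +# +$ +$ +$ +# +$ +$; concatenated:

+$+#+$+$+$+#+$+#+$+#+$+$+$+#+$+$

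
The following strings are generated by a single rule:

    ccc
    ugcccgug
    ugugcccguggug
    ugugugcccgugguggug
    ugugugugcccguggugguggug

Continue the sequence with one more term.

Each term wraps the previous one in ug on the left and gug on the right.
One more step from ugugugugcccguggugguggug gives the answer.

ugugugugugcccgugguggugguggug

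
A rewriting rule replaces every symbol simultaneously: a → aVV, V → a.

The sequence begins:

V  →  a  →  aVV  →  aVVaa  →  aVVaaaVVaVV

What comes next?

aVVaaaVVaVVaVVaaaVVaa

Expanding aVVaaaVVaVV: a→aVV, V→a, V→a, a→aVV, a→aVV, a→aVV, V→a, V→a, a→aVV, V→a, V→a. Concatenated: aVV a a aVV aVV aVV a a aVV a a.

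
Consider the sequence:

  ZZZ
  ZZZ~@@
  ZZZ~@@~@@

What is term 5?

Every step adds ~@@ to the end: s(k+1) = s(k)·~@@.
From ZZZ~@@~@@, 2 further steps: ZZZ~@@~@@ → ZZZ~@@~@@~@@ → (answer).

ZZZ~@@~@@~@@~@@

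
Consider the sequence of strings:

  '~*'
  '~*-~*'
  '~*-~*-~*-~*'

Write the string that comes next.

s(k+1) = s(k)·-·s(k) — each term doubles the last with '-' between the halves.
One more doubling of ~*-~*-~*-~* gives the answer.

~*-~*-~*-~*-~*-~*-~*-~*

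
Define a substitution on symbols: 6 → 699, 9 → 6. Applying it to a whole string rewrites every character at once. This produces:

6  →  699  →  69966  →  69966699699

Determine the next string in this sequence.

Expanding 69966699699: 6→699, 9→6, 9→6, 6→699, 6→699, 6→699, 9→6, 9→6, 6→699, 9→6, 9→6. Concatenated: 699 6 6 699 699 699 6 6 699 6 6.

699666996996996669966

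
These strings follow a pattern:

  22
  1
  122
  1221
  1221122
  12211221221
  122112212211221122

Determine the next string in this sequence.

From term 3 onward, concatenate the last term with the second-to-last: 1·22 = 122, 122·1 = 1221, …
So term 8 is 122112212211221122·12211221221.

12211221221122112212211221221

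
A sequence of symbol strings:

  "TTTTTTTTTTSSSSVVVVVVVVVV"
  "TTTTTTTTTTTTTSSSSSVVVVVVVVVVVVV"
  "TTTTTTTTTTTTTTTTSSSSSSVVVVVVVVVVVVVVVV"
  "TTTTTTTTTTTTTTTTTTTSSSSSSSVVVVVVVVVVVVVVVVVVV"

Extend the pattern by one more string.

Each string has the form T^{3n+1} S^{n+1} V^{3n+1}, where the shown terms are n = 3, 4, 5, 6.
At n = 7 the blocks have lengths 22, 8, 22.

TTTTTTTTTTTTTTTTTTTTTTSSSSSSSSVVVVVVVVVVVVVVVVVVVVVV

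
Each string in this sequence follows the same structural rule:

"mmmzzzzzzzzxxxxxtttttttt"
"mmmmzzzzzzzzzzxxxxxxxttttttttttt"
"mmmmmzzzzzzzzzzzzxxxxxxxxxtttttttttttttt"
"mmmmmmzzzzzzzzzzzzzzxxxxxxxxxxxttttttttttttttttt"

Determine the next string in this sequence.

mmmmmmmzzzzzzzzzzzzzzzzxxxxxxxxxxxxxtttttttttttttttttttt

The n-th term is n m's then 2n+2 z's then 2n-1 x's then 3n-1 t's, where the shown terms are n = 3, 4, 5, 6.
At n = 7 the blocks have lengths 7, 16, 13, 20.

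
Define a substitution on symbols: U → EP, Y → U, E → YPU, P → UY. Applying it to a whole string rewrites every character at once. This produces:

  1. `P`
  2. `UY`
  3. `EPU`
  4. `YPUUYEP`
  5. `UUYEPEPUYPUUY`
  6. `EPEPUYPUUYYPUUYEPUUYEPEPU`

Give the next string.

YPUUYYPUUYEPUUYEPEPUUUYEPEPUYPUUYEPEPUYPUUYYPUUYEP

Applying the rule to each of the 25 symbols of EPEPUYPUUYYPUUYEPUUYEPEPU gives the pieces YPU UY YPU UY EP U UY EP EP U U UY EP EP U YPU UY EP EP U YPU UY YPU UY EP, which concatenate to the answer.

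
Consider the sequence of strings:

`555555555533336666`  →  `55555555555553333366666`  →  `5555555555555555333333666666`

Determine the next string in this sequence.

555555555555555555533333336666666

Each string has the form 5^{3n+1} 3^{n+1} 6^{n+1}, where the shown terms are n = 3, 4, 5.
Setting n = 6 gives 19, 7, 7 characters in each block.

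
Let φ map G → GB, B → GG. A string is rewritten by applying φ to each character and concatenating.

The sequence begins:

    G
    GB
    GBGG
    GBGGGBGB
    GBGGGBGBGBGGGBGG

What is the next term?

Rewriting the 16 symbols of GBGGGBGBGBGGGBGG one by one yields GB GG GB GB GB GG GB GG GB GG GB GB GB GG GB GB; concatenated:

GBGGGBGBGBGGGBGGGBGGGBGBGBGGGBGB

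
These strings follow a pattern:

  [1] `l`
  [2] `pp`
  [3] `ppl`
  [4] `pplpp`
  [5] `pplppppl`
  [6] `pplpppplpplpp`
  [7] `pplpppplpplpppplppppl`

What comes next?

This is a Fibonacci-style word recurrence s(k) = s(k−1)·s(k−2): e.g. pp·l = ppl.
The next term joins pplpppplpplpppplppppl and pplpppplpplpp.

pplpppplpplpppplpppplpplpppplpplpp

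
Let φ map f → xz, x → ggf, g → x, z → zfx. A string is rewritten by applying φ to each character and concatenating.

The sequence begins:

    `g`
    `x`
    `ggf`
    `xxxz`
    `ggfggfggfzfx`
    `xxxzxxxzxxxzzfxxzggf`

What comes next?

φ(xxxzxxxzxxxzzfxxzggf) expands symbol-by-symbol to ggf ggf ggf zfx ggf ggf ggf zfx ggf ggf ggf zfx zfx xz ggf ggf zfx x x xz; joining the 20 pieces gives the next term.

ggfggfggfzfxggfggfggfzfxggfggfggfzfxzfxxzggfggfzfxxxxz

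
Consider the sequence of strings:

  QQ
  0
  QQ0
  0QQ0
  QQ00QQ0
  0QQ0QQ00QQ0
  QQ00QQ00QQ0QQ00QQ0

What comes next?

Each term (from the third on) is the two preceding terms concatenated in order: term 3 = QQ·0 = QQ0.
The next term joins 0QQ0QQ00QQ0 and QQ00QQ00QQ0QQ00QQ0.

0QQ0QQ00QQ0QQ00QQ00QQ0QQ00QQ0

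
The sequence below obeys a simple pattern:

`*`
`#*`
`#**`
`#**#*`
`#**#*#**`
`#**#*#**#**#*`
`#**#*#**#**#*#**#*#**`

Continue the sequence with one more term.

#**#*#**#**#*#**#*#**#**#*#**#**#*

This is a Fibonacci-style word recurrence s(k) = s(k−1)·s(k−2): e.g. #*·* = #**.
Continuing: #**#*#**#**#*#**#*#** · #**#*#**#**#* gives term 8.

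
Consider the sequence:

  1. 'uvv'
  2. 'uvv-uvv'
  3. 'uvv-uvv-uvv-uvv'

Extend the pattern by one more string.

Every step duplicates the string with '-' between the halves.
Doubling uvv-uvv-uvv-uvv with '-' between the halves:

uvv-uvv-uvv-uvv-uvv-uvv-uvv-uvv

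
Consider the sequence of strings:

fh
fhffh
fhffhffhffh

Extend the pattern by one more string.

Each string is two copies of the previous one joined by 'f'.
Doubling fhffhffhffh with 'f' between the halves:

fhffhffhffhffhffhffhffh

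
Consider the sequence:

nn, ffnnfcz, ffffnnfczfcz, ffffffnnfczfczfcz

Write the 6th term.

ffffffffffnnfczfczfczfczfcz

s(k+1) = ff·s(k)·fcz, so each term gains ff as a prefix and fcz as a suffix.
From ffffffnnfczfczfcz, 2 further steps: ffffffnnfczfczfcz → ffffffffnnfczfczfczfcz → (answer).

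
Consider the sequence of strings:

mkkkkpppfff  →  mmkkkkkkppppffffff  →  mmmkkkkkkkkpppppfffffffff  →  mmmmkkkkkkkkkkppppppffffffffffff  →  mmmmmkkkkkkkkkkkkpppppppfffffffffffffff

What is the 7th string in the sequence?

mmmmmmmkkkkkkkkkkkkkkkkpppppppppfffffffffffffffffffff

Term n consists of n m's, followed by 2n+2 k's, followed by n+2 p's, followed by 3n f's (n = 1, 2, …).
Setting n = 7 gives 7, 16, 9, 21 characters in each block.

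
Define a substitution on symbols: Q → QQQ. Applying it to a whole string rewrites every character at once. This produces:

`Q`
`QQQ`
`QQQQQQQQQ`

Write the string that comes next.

QQQQQQQQQQQQQQQQQQQQQQQQQQQ

Apply φ to QQQQQQQQQ symbol by symbol: Q→QQQ, Q→QQQ, Q→QQQ, Q→QQQ, Q→QQQ, Q→QQQ, Q→QQQ, Q→QQQ, Q→QQQ; joined: QQQ QQQ QQQ QQQ QQQ QQQ QQQ QQQ QQQ.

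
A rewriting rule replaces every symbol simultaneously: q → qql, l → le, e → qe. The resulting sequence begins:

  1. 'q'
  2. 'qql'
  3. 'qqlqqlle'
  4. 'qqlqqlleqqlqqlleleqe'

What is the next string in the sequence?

Applying the rule to each of the 20 symbols of qqlqqlleqqlqqlleleqe gives the pieces qql qql le qql qql le le qe qql qql le qql qql le le qe le qe qql qe, which concatenate to the answer.

qqlqqlleqqlqqlleleqeqqlqqlleqqlqqlleleqeleqeqqlqe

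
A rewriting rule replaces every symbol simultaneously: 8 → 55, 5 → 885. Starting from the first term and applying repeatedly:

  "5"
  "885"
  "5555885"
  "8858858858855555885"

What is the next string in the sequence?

Rewriting the 19 symbols of 8858858858855555885 one by one yields 55 55 885 55 55 885 55 55 885 55 55 885 885 885 885 885 55 55 885; concatenated:

55558855555885555588555558858858858858855555885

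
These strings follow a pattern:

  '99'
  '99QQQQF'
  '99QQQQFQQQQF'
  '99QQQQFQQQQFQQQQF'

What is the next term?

99QQQQFQQQQFQQQQFQQQQF

Every step adds QQQQF to the end: s(k+1) = s(k)·QQQQF.
So the next term is 99QQQQFQQQQFQQQQF·QQQQF.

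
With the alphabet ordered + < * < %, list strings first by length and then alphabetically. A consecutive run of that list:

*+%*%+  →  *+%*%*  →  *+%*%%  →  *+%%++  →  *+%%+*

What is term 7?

*+%%*+

Continuing the enumeration 2 steps past *+%%+*: *+%%+* → *+%%+% → (answer).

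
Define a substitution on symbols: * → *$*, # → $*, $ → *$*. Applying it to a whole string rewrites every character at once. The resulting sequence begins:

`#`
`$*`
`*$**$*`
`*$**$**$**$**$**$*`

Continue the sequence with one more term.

*$**$**$**$**$**$**$**$**$**$**$**$**$**$**$**$**$**$*

φ(*$**$**$**$**$**$*) expands symbol-by-symbol to *$* *$* *$* *$* *$* *$* *$* *$* *$* *$* *$* *$* *$* *$* *$* *$* *$* *$*; joining the 18 pieces gives the next term.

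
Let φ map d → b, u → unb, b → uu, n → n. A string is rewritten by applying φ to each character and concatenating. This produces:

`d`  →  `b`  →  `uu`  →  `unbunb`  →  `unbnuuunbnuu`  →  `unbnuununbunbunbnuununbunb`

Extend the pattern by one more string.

Applying the rule to each of the 26 symbols of unbnuununbunbunbnuununbunb gives the pieces unb n uu n unb unb n unb n uu unb n uu unb n uu n unb unb n unb n uu unb n uu, which concatenate to the answer.

unbnuununbunbnunbnuuunbnuuunbnuununbunbnunbnuuunbnuu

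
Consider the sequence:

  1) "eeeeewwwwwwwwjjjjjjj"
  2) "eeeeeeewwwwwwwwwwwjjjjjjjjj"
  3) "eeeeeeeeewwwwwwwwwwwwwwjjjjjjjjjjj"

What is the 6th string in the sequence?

Each string has the form e^{2n+1} w^{3n+2} j^{2n+3}, where the shown terms are n = 2, 3, 4.
Setting n = 7 gives 15, 23, 17 characters in each block.

eeeeeeeeeeeeeeewwwwwwwwwwwwwwwwwwwwwwwjjjjjjjjjjjjjjjjj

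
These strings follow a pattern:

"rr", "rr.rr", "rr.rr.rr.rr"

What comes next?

s(k+1) = s(k)·.·s(k) — each term doubles the last with '.' between the halves.
One more doubling of rr.rr.rr.rr gives the answer.

rr.rr.rr.rr.rr.rr.rr.rr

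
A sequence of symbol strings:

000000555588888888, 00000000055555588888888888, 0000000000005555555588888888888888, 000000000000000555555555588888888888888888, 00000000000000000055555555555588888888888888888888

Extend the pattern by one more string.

Each string has the form 0^{3n} 5^{2n} 8^{3n+2}, where the shown terms are n = 2, 3, 4, 5, 6.
At n = 7 the blocks have lengths 21, 14, 23.

0000000000000000000005555555555555588888888888888888888888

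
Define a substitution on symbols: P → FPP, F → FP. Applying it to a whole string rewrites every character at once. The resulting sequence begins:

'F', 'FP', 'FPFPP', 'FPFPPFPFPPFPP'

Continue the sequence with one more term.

FPFPPFPFPPFPPFPFPPFPFPPFPPFPFPPFPP

Replace each of the 13 characters of FPFPPFPFPPFPP in place — FP FPP FP FPP FPP FP FPP FP FPP FPP FP FPP FPP — and concatenate.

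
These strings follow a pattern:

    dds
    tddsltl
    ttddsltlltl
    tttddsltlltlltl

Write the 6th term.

Every step adds t to the front and ltl to the end of the previous string.
From tttddsltlltlltl, 2 further steps: tttddsltlltlltl → ttttddsltlltlltlltl → (answer).

tttttddsltlltlltlltlltl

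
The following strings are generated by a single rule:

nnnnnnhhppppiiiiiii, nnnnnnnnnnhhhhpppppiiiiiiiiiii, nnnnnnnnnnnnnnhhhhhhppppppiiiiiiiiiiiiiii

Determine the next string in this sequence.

Reading off run lengths: n runs 6, 10, 14; h runs 2, 4, 6; p runs 4, 5, 6; i runs 7, 11, 15 — each is linear in n, where the shown terms are n = 2, 3, 4.
Setting n = 5 gives 18, 8, 7, 19 characters in each block.

nnnnnnnnnnnnnnnnnnhhhhhhhhpppppppiiiiiiiiiiiiiiiiiii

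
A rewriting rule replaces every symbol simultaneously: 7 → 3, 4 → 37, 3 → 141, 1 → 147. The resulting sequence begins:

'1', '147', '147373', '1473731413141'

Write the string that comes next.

φ(1473731413141) expands symbol-by-symbol to 147 37 3 141 3 141 147 37 147 141 147 37 147; joining the 13 pieces gives the next term.

14737314131411473714714114737147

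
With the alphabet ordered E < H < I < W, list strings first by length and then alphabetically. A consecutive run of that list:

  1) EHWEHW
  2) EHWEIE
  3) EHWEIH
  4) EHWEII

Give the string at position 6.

Continuing the enumeration 2 steps past EHWEII: EHWEII → EHWEIW → (answer).

EHWEWE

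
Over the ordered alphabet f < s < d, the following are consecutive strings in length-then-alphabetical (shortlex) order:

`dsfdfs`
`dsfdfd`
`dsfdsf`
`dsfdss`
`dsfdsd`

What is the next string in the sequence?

dsfddf

Find the rightmost character of dsfdsd below d, bump it to the next letter, and reset everything to its right to f.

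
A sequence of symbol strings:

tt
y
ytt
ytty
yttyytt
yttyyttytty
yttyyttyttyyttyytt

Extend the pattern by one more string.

Each term (from the third on) is the previous term followed by the one before it: term 3 = y·tt = ytt.
So term 8 is yttyyttyttyyttyytt·yttyyttytty.

yttyyttyttyyttyyttyttyyttytty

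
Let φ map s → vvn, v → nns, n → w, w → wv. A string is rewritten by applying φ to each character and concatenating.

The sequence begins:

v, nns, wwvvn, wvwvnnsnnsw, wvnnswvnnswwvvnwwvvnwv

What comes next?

Applying the rule to each of the 22 symbols of wvnnswvnnswwvvnwwvvnwv gives the pieces wv nns w w vvn wv nns w w vvn wv wv nns nns w wv wv nns nns w wv nns, which concatenate to the answer.

wvnnswwvvnwvnnswwvvnwvwvnnsnnswwvwvnnsnnswwvnns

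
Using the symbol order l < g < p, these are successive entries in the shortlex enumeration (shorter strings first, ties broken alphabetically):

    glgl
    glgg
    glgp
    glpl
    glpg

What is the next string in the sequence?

glpp

Treat glpg as a base-3 numeral over the given alphabet and add one, carrying through any trailing p's.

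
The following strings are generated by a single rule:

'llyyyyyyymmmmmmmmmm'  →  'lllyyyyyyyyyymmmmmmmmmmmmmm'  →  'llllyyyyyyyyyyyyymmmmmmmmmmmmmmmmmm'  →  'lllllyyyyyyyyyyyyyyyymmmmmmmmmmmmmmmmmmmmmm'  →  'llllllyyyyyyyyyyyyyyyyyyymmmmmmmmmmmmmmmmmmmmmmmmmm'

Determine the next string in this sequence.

lllllllyyyyyyyyyyyyyyyyyyyyyymmmmmmmmmmmmmmmmmmmmmmmmmmmmmm

Reading off run lengths: l runs 2, 3, 4, 5, 6; y runs 7, 10, 13, 16, 19; m runs 10, 14, 18, 22, 26 — each is linear in n, where the shown terms are n = 3, 4, 5, 6, 7.
For the next term, n = 8, so the run lengths are 7, 22, 30.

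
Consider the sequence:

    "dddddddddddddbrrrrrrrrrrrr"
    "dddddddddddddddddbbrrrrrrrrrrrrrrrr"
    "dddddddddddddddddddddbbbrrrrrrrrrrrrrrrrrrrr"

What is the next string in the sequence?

dddddddddddddddddddddddddbbbbrrrrrrrrrrrrrrrrrrrrrrrr

Each string has the form d^{4n+1} b^{n-2} r^{4n}, where the shown terms are n = 3, 4, 5.
At n = 6 the blocks have lengths 25, 4, 24.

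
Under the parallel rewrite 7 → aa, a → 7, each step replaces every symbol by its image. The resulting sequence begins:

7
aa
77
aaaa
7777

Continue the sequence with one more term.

aaaaaaaa

Expanding 7777: 7→aa, 7→aa, 7→aa, 7→aa. Concatenated: aa aa aa aa.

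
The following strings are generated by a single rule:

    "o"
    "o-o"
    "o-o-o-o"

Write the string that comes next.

Every step duplicates the string with '-' between the halves.
Doubling o-o-o-o with '-' between the halves:

o-o-o-o-o-o-o-o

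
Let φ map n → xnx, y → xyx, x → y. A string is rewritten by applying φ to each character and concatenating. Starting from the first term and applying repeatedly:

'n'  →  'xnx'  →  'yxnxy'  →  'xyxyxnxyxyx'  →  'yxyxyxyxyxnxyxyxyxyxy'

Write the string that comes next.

Rewriting the 21 symbols of yxyxyxyxyxnxyxyxyxyxy one by one yields xyx y xyx y xyx y xyx y xyx y xnx y xyx y xyx y xyx y xyx y xyx; concatenated:

xyxyxyxyxyxyxyxyxyxyxnxyxyxyxyxyxyxyxyxyxyx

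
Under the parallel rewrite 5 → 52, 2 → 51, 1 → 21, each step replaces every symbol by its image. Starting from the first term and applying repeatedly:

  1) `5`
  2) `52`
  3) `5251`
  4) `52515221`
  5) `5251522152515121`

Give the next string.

φ(5251522152515121) expands symbol-by-symbol to 52 51 52 21 52 51 51 21 52 51 52 21 52 21 51 21; joining the 16 pieces gives the next term.

52515221525151215251522152215121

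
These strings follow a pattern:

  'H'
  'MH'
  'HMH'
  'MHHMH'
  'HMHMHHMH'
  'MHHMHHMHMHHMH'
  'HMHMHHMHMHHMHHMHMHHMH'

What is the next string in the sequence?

Each term (from the third on) is the two preceding terms concatenated in order: term 3 = H·MH = HMH.
Continuing: MHHMHHMHMHHMH · HMHMHHMHMHHMHHMHMHHMH gives term 8.

MHHMHHMHMHHMHHMHMHHMHMHHMHHMHMHHMH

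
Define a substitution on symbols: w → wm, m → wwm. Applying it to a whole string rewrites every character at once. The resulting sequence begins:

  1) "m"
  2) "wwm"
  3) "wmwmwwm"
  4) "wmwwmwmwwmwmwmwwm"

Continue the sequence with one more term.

Rewriting the 17 symbols of wmwwmwmwwmwmwmwwm one by one yields wm wwm wm wm wwm wm wwm wm wm wwm wm wwm wm wwm wm wm wwm; concatenated:

wmwwmwmwmwwmwmwwmwmwmwwmwmwwmwmwwmwmwmwwm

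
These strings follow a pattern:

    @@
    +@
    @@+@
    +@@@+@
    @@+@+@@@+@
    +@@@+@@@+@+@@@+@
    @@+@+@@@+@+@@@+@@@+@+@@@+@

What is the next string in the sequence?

+@@@+@@@+@+@@@+@@@+@+@@@+@+@@@+@@@+@+@@@+@

From term 3 onward, concatenate the second-to-last term with the last: @@·+@ = @@+@, +@·@@+@ = +@@@+@, …
Continuing: +@@@+@@@+@+@@@+@ · @@+@+@@@+@+@@@+@@@+@+@@@+@ gives term 8.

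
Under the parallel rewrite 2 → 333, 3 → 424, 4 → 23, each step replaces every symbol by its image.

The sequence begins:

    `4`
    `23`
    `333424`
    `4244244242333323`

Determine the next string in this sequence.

Rewriting the 16 symbols of 4244244242333323 one by one yields 23 333 23 23 333 23 23 333 23 333 424 424 424 424 333 424; concatenated:

233332323333232333323333424424424424333424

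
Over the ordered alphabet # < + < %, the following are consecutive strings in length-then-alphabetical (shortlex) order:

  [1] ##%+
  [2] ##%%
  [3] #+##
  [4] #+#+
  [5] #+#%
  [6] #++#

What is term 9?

Stepping forward 3 times from #++#: #++# → #+++ → #++%, then the target.

#+%#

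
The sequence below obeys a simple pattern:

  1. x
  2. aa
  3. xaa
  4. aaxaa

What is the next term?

Each term (from the third on) is the two preceding terms concatenated in order: term 3 = x·aa = xaa.
The next term joins xaa and aaxaa.

xaaaaxaa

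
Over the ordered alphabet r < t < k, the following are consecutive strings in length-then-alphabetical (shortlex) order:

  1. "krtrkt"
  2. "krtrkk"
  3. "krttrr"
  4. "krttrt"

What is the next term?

krttrk

The successor of krttrt increments the rightmost position that isn't already k and resets every position after it to r.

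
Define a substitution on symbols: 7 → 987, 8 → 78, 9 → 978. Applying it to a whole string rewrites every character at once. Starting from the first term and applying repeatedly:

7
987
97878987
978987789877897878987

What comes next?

Replace each of the 21 characters of 978987789877897878987 in place — 978 987 78 978 78 987 987 78 978 78 987 987 78 978 987 78 987 78 978 78 987 — and concatenate.

9789877897878987987789787898798778978987789877897878987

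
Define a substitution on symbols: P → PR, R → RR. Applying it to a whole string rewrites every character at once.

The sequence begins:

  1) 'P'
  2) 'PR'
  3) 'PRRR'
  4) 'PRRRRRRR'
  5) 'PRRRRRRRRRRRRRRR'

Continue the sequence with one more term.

PRRRRRRRRRRRRRRRRRRRRRRRRRRRRRRR

Replace each of the 16 characters of PRRRRRRRRRRRRRRR in place — PR RR RR RR RR RR RR RR RR RR RR RR RR RR RR RR — and concatenate.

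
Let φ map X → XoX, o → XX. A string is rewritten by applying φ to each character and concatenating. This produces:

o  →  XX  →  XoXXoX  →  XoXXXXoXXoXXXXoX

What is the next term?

Applying the rule to each of the 16 symbols of XoXXXXoXXoXXXXoX gives the pieces XoX XX XoX XoX XoX XoX XX XoX XoX XX XoX XoX XoX XoX XX XoX, which concatenate to the answer.

XoXXXXoXXoXXoXXoXXXXoXXoXXXXoXXoXXoXXoXXXXoX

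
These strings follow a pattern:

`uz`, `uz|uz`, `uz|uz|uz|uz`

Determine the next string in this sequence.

Each string is two copies of the previous one joined by '|'.
Doubling uz|uz|uz|uz with '|' between the halves:

uz|uz|uz|uz|uz|uz|uz|uz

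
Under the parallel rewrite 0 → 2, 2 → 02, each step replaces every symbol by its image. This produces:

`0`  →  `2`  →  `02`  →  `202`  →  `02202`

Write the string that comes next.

Expanding 02202: 0→2, 2→02, 2→02, 0→2, 2→02. Concatenated: 2 02 02 2 02.

20202202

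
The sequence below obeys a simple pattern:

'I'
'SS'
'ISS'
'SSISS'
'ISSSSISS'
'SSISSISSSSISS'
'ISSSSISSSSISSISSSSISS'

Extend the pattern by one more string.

SSISSISSSSISSISSSSISSSSISSISSSSISS

This is a Fibonacci-style word recurrence s(k) = s(k−2)·s(k−1): e.g. I·SS = ISS.
So term 8 is SSISSISSSSISS·ISSSSISSSSISSISSSSISS.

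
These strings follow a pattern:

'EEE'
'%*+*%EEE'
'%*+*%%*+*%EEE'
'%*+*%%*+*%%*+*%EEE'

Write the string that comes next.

%*+*%%*+*%%*+*%%*+*%EEE

Each term is the previous one with %*+*% prepended.
One more step from %*+*%%*+*%%*+*%EEE gives the answer.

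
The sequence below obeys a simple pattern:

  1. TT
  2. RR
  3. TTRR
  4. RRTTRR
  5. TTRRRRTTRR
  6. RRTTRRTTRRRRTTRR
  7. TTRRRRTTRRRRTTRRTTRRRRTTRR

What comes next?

RRTTRRTTRRRRTTRRTTRRRRTTRRRRTTRRTTRRRRTTRR

Each term (from the third on) is the two preceding terms concatenated in order: term 3 = TT·RR = TTRR.
Continuing: RRTTRRTTRRRRTTRR · TTRRRRTTRRRRTTRRTTRRRRTTRR gives term 8.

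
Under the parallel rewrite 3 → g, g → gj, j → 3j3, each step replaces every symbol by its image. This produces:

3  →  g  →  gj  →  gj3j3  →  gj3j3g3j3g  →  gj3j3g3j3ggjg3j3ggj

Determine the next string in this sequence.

Rewriting the 19 symbols of gj3j3g3j3ggjg3j3ggj one by one yields gj 3j3 g 3j3 g gj g 3j3 g gj gj 3j3 gj g 3j3 g gj gj 3j3; concatenated:

gj3j3g3j3ggjg3j3ggjgj3j3gjg3j3ggjgj3j3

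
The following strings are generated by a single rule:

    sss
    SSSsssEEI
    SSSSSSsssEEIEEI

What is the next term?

s(k+1) = SSS·s(k)·EEI, so each term gains SSS as a prefix and EEI as a suffix.
One more step from SSSSSSsssEEIEEI gives the answer.

SSSSSSSSSsssEEIEEIEEI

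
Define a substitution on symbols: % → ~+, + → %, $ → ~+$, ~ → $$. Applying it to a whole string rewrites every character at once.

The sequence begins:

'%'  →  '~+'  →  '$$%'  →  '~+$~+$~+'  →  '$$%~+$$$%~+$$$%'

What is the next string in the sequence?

Replace each of the 15 characters of $$%~+$$$%~+$$$% in place — ~+$ ~+$ ~+ $$ % ~+$ ~+$ ~+$ ~+ $$ % ~+$ ~+$ ~+$ ~+ — and concatenate.

~+$~+$~+$$%~+$~+$~+$~+$$%~+$~+$~+$~+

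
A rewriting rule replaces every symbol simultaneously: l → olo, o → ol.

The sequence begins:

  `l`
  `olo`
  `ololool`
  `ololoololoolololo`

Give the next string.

ololoololoolololoololoolololoololoololool

Applying the rule to each of the 17 symbols of ololoololoolololo gives the pieces ol olo ol olo ol ol olo ol olo ol ol olo ol olo ol olo ol, which concatenate to the answer.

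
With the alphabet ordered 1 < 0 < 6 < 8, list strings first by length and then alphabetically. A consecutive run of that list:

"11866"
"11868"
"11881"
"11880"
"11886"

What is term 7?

Continuing the enumeration 2 steps past 11886: 11886 → 11888 → (answer).

10111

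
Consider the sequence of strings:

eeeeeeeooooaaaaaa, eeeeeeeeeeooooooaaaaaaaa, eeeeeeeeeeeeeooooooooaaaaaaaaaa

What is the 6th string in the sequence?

Term n consists of 3n+1 e's, followed by 2n o's, followed by 2n+2 a's, where the shown terms are n = 2, 3, 4.
Setting n = 7 gives 22, 14, 16 characters in each block.

eeeeeeeeeeeeeeeeeeeeeeooooooooooooooaaaaaaaaaaaaaaaa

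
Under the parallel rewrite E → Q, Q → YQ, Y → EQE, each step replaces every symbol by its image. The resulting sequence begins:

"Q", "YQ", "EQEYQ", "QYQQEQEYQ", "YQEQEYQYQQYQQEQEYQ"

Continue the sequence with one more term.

EQEYQQYQQEQEYQEQEYQYQEQEYQYQQYQQEQEYQ

Applying the rule to each of the 18 symbols of YQEQEYQYQQYQQEQEYQ gives the pieces EQE YQ Q YQ Q EQE YQ EQE YQ YQ EQE YQ YQ Q YQ Q EQE YQ, which concatenate to the answer.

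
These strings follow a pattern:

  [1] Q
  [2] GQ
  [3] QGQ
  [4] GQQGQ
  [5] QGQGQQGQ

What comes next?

Each term (from the third on) is the two preceding terms concatenated in order: term 3 = Q·GQ = QGQ.
The next term joins GQQGQ and QGQGQQGQ.

GQQGQQGQGQQGQ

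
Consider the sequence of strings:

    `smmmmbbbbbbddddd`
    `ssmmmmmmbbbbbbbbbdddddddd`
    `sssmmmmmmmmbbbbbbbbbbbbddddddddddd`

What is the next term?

ssssmmmmmmmmmmbbbbbbbbbbbbbbbdddddddddddddd

Reading off run lengths: s runs 1, 2, 3; m runs 4, 6, 8; b runs 6, 9, 12; d runs 5, 8, 11 — each is linear in n, where the shown terms are n = 2, 3, 4.
Setting n = 5 gives 4, 10, 15, 14 characters in each block.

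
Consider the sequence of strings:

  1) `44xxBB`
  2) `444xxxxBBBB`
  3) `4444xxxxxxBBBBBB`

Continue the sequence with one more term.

44444xxxxxxxxBBBBBBBB

The n-th term is n+1 4's then 2n x's then 2n B's (n = 1, 2, …).
At n = 4 the blocks have lengths 5, 8, 8.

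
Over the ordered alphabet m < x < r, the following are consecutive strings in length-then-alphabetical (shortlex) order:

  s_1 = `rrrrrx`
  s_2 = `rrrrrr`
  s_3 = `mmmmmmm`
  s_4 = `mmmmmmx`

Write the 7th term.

Continuing the enumeration 3 steps past mmmmmmx: mmmmmmx → mmmmmmr → mmmmmxm → (answer).

mmmmmxx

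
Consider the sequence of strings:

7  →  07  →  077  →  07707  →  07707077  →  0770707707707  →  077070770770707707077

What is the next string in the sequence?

This is a Fibonacci-style word recurrence s(k) = s(k−1)·s(k−2): e.g. 07·7 = 077.
The next term joins 077070770770707707077 and 0770707707707.

0770707707707077070770770707707707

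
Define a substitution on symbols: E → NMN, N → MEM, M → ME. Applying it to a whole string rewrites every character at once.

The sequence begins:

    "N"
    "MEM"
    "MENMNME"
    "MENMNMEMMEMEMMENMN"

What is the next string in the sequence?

MENMNMEMMEMEMMENMNMEMENMNMENMNMEMENMNMEMMEMEM

φ(MENMNMEMMEMEMMENMN) expands symbol-by-symbol to ME NMN MEM ME MEM ME NMN ME ME NMN ME NMN ME ME NMN MEM ME MEM; joining the 18 pieces gives the next term.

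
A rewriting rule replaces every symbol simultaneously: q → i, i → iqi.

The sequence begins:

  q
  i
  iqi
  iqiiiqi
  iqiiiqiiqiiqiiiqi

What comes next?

Replace each of the 17 characters of iqiiiqiiqiiqiiiqi in place — iqi i iqi iqi iqi i iqi iqi i iqi iqi i iqi iqi iqi i iqi — and concatenate.

iqiiiqiiqiiqiiiqiiqiiiqiiqiiiqiiqiiqiiiqi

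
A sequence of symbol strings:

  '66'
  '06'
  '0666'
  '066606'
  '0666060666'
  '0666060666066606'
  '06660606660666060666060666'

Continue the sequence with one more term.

From term 3 onward, concatenate the last term with the second-to-last: 06·66 = 0666, 0666·06 = 066606, …
So term 8 is 06660606660666060666060666·0666060666066606.

066606066606660606660606660666060666066606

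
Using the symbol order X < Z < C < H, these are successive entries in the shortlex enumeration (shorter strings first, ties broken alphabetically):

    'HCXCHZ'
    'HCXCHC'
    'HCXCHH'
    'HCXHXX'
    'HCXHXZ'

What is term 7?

Advancing 2 positions from HCXHXZ through HCXHXZ → HCXHXC reaches term 7.

HCXHXH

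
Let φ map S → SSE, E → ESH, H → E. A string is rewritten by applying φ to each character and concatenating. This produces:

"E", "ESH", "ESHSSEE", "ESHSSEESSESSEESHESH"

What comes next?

φ(ESHSSEESSESSEESHESH) expands symbol-by-symbol to ESH SSE E SSE SSE ESH ESH SSE SSE ESH SSE SSE ESH ESH SSE E ESH SSE E; joining the 19 pieces gives the next term.

ESHSSEESSESSEESHESHSSESSEESHSSESSEESHESHSSEEESHSSEE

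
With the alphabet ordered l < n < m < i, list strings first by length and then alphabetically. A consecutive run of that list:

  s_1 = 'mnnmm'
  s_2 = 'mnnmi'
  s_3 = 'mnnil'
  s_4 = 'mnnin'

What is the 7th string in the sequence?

mnmll

Advancing 3 positions from mnnin through mnnin → mnnim → mnnii reaches term 7.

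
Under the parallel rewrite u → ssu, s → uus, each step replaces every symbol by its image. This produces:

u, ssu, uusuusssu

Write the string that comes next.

ssussuuusssussuuusuusuusssu

Expanding uusuusssu: u→ssu, u→ssu, s→uus, u→ssu, u→ssu, s→uus, s→uus, s→uus, u→ssu. Concatenated: ssu ssu uus ssu ssu uus uus uus ssu.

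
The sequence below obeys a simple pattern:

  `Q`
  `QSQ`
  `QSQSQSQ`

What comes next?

QSQSQSQSQSQSQSQ

Every step duplicates the string with 'S' between the halves.
One more doubling of QSQSQSQ gives the answer.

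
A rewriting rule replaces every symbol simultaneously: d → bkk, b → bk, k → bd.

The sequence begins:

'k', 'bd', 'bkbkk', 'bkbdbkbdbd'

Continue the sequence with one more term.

bkbdbkbkkbkbdbkbkkbkbkk

Expanding bkbdbkbdbd: b→bk, k→bd, b→bk, d→bkk, b→bk, k→bd, b→bk, d→bkk, b→bk, d→bkk. Concatenated: bk bd bk bkk bk bd bk bkk bk bkk.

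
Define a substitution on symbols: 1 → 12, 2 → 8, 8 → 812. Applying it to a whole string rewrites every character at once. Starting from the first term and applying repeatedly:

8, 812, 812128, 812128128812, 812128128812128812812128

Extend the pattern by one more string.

Applying the rule to each of the 24 symbols of 812128128812128812812128 gives the pieces 812 12 8 12 8 812 12 8 812 812 12 8 12 8 812 812 12 8 812 12 8 12 8 812, which concatenate to the answer.

812128128812128812812128128812812128812128128812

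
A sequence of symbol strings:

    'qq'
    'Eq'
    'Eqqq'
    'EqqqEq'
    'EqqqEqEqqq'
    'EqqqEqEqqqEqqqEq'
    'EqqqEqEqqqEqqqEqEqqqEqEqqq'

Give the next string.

From term 3 onward, concatenate the last term with the second-to-last: Eq·qq = Eqqq, Eqqq·Eq = EqqqEq, …
So term 8 is EqqqEqEqqqEqqqEqEqqqEqEqqq·EqqqEqEqqqEqqqEq.

EqqqEqEqqqEqqqEqEqqqEqEqqqEqqqEqEqqqEqqqEq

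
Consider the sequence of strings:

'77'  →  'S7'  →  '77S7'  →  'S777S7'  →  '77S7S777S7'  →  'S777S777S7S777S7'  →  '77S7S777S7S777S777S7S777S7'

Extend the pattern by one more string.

This is a Fibonacci-style word recurrence s(k) = s(k−2)·s(k−1): e.g. 77·S7 = 77S7.
Continuing: S777S777S7S777S7 · 77S7S777S7S777S777S7S777S7 gives term 8.

S777S777S7S777S777S7S777S7S777S777S7S777S7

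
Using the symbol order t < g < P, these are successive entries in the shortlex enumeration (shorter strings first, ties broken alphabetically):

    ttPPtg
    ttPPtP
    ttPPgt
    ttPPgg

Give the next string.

ttPPgP

Treat ttPPgg as a base-3 numeral over the given alphabet and add one, carrying through any trailing P's.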